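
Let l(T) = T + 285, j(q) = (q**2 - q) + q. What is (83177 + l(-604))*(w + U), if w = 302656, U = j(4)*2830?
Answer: 28829281088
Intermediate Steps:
j(q) = q**2
U = 45280 (U = 4**2*2830 = 16*2830 = 45280)
l(T) = 285 + T
(83177 + l(-604))*(w + U) = (83177 + (285 - 604))*(302656 + 45280) = (83177 - 319)*347936 = 82858*347936 = 28829281088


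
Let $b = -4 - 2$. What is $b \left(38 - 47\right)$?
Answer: $54$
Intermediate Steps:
$b = -6$
$b \left(38 - 47\right) = - 6 \left(38 - 47\right) = \left(-6\right) \left(-9\right) = 54$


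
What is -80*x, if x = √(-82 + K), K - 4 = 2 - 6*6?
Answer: -320*I*√7 ≈ -846.64*I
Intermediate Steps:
K = -30 (K = 4 + (2 - 6*6) = 4 + (2 - 36) = 4 - 34 = -30)
x = 4*I*√7 (x = √(-82 - 30) = √(-112) = 4*I*√7 ≈ 10.583*I)
-80*x = -320*I*√7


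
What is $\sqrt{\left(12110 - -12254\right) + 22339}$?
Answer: $\sqrt{46703} \approx 216.11$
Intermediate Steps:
$\sqrt{\left(12110 - -12254\right) + 22339} = \sqrt{\left(12110 + 12254\right) + 22339} = \sqrt{24364 + 22339} = \sqrt{46703}$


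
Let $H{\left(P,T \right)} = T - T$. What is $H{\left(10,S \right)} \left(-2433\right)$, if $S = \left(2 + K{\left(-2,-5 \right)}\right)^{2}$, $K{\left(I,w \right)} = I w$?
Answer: $0$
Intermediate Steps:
$S = 144$ ($S = \left(2 - -10\right)^{2} = \left(2 + 10\right)^{2} = 12^{2} = 144$)
$H{\left(P,T \right)} = 0$
$H{\left(10,S \right)} \left(-2433\right) = 0 \left(-2433\right) = 0$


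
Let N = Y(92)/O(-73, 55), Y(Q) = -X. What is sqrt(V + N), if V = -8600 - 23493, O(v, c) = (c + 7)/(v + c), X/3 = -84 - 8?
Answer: I*sqrt(30918377)/31 ≈ 179.37*I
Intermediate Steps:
X = -276 (X = 3*(-84 - 8) = 3*(-92) = -276)
O(v, c) = (7 + c)/(c + v)
Y(Q) = 276 (Y(Q) = -1*(-276) = 276)
N = -2484/31 (N = 276/(((7 + 55)/(55 - 73))) = 276/((62/(-18))) = 276/((-1/18*62)) = 276/(-31/9) = 276*(-9/31) = -2484/31 ≈ -80.129)
V = -32093
sqrt(V + N) = sqrt(-32093 - 2484/31) = sqrt(-997367/31) = I*sqrt(30918377)/31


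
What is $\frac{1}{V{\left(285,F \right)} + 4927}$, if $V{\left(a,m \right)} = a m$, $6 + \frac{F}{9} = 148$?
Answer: $\frac{1}{369157} \approx 2.7089 \cdot 10^{-6}$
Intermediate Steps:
$F = 1278$ ($F = -54 + 9 \cdot 148 = -54 + 1332 = 1278$)
$\frac{1}{V{\left(285,F \right)} + 4927} = \frac{1}{285 \cdot 1278 + 4927} = \frac{1}{364230 + 4927} = \frac{1}{369157}$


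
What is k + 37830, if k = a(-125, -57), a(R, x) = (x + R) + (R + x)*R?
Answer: 60398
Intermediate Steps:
a(R, x) = R + x + R*(R + x) (a(R, x) = (R + x) + R*(R + x) = R + x + R*(R + x))
k = 22568 (k = -125 - 57 + (-125)**2 - 125*(-57) = -125 - 57 + 15625 + 7125 = 22568)
k + 37830 = 22568 + 37830 = 60398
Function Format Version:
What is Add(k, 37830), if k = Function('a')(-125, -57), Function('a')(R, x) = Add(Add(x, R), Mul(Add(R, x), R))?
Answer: 60398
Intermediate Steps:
Function('a')(R, x) = Add(R, x, Mul(R, Add(R, x))) (Function('a')(R, x) = Add(Add(R, x), Mul(R, Add(R, x))) = Add(R, x, Mul(R, Add(R, x))))
k = 22568 (k = Add(-125, -57, Pow(-125, 2), Mul(-125, -57)) = Add(-125, -57, 15625, 7125) = 22568)
Add(k, 37830) = Add(22568, 37830) = 60398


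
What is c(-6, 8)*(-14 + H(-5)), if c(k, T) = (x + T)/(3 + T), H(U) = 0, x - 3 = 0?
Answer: -14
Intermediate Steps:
x = 3 (x = 3 + 0 = 3)
c(k, T) = 1 (c(k, T) = (3 + T)/(3 + T) = 1)
c(-6, 8)*(-14 + H(-5)) = 1*(-14 + 0) = 1*(-14) = -14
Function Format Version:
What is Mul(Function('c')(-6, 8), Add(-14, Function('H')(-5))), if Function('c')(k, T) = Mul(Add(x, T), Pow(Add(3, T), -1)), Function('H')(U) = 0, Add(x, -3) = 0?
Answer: -14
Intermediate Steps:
x = 3 (x = Add(3, 0) = 3)
Function('c')(k, T) = 1 (Function('c')(k, T) = Mul(Add(3, T), Pow(Add(3, T), -1)) = 1)
Mul(Function('c')(-6, 8), Add(-14, Function('H')(-5))) = Mul(1, Add(-14, 0)) = Mul(1, -14) = -14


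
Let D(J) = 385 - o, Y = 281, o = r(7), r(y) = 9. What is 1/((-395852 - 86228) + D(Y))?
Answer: -1/481704 ≈ -2.0760e-6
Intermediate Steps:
o = 9
D(J) = 376 (D(J) = 385 - 1*9 = 385 - 9 = 376)
1/((-395852 - 86228) + D(Y)) = 1/((-395852 - 86228) + 376) = 1/(-482080 + 376) = 1/(-481704) = -1/481704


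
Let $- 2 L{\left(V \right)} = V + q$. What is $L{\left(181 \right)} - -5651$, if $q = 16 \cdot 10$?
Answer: $\frac{10961}{2} \approx 5480.5$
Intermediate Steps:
$q = 160$
$L{\left(V \right)} = -80 - \frac{V}{2}$ ($L{\left(V \right)} = - \frac{V + 160}{2} = - \frac{160 + V}{2} = -80 - \frac{V}{2}$)
$L{\left(181 \right)} - -5651 = \left(-80 - \frac{181}{2}\right) - -5651 = \left(-80 - \frac{181}{2}\right) + 5651 = - \frac{341}{2} + 5651 = \frac{10961}{2}$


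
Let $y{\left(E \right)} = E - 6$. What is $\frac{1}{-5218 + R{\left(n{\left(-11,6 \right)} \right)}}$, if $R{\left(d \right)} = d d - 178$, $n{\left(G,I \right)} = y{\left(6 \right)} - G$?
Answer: $- \frac{1}{5275} \approx -0.00018957$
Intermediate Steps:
$y{\left(E \right)} = -6 + E$ ($y{\left(E \right)} = E - 6 = -6 + E$)
$n{\left(G,I \right)} = - G$ ($n{\left(G,I \right)} = \left(-6 + 6\right) - G = 0 - G = - G$)
$R{\left(d \right)} = -178 + d^{2}$ ($R{\left(d \right)} = d^{2} - 178 = -178 + d^{2}$)
$\frac{1}{-5218 + R{\left(n{\left(-11,6 \right)} \right)}} = \frac{1}{-5218 - \left(178 - \left(\left(-1\right) \left(-11\right)\right)^{2}\right)} = \frac{1}{-5218 - \left(178 - 11^{2}\right)} = \frac{1}{-5218 + \left(-178 + 121\right)} = \frac{1}{-5218 - 57} = \frac{1}{-5275} = - \frac{1}{5275}$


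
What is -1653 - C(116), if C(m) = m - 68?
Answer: -1701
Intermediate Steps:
C(m) = -68 + m
-1653 - C(116) = -1653 - (-68 + 116) = -1653 - 1*48 = -1653 - 48 = -1701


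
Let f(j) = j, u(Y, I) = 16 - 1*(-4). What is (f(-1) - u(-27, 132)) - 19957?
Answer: -19978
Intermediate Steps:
u(Y, I) = 20 (u(Y, I) = 16 + 4 = 20)
(f(-1) - u(-27, 132)) - 19957 = (-1 - 1*20) - 19957 = (-1 - 20) - 19957 = -21 - 19957 = -19978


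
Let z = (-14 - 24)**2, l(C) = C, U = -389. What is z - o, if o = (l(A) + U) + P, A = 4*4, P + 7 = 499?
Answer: 1325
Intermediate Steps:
P = 492 (P = -7 + 499 = 492)
A = 16
z = 1444 (z = (-38)**2 = 1444)
o = 119 (o = (16 - 389) + 492 = -373 + 492 = 119)
z - o = 1444 - 1*119 = 1444 - 119 = 1325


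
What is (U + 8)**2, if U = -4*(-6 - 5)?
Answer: 2704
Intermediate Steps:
U = 44 (U = -4*(-11) = 44)
(U + 8)**2 = (44 + 8)**2 = 52**2 = 2704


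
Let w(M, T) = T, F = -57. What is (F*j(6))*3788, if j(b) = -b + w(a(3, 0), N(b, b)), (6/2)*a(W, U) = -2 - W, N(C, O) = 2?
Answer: 863664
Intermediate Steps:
a(W, U) = -2/3 - W/3 (a(W, U) = (-2 - W)/3 = -2/3 - W/3)
j(b) = 2 - b (j(b) = -b + 2 = 2 - b)
(F*j(6))*3788 = -57*(2 - 1*6)*3788 = -57*(2 - 6)*3788 = -57*(-4)*3788 = 228*3788 = 863664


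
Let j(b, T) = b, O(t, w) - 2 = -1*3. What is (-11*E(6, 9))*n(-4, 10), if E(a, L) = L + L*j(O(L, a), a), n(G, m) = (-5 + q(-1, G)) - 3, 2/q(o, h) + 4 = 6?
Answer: 0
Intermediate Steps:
O(t, w) = -1 (O(t, w) = 2 - 1*3 = 2 - 3 = -1)
q(o, h) = 1 (q(o, h) = 2/(-4 + 6) = 2/2 = 2*(1/2) = 1)
n(G, m) = -7 (n(G, m) = (-5 + 1) - 3 = -4 - 3 = -7)
E(a, L) = 0 (E(a, L) = L + L*(-1) = L - L = 0)
(-11*E(6, 9))*n(-4, 10) = -11*0*(-7) = 0*(-7) = 0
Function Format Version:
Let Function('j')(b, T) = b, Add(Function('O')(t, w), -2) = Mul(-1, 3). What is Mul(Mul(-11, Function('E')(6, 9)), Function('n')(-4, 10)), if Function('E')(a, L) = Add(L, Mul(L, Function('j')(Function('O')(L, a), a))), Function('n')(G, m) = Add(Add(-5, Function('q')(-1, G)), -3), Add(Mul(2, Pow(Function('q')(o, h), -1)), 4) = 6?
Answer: 0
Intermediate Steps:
Function('O')(t, w) = -1 (Function('O')(t, w) = Add(2, Mul(-1, 3)) = Add(2, -3) = -1)
Function('q')(o, h) = 1 (Function('q')(o, h) = Mul(2, Pow(Add(-4, 6), -1)) = Mul(2, Pow(2, -1)) = Mul(2, Rational(1, 2)) = 1)
Function('n')(G, m) = -7 (Function('n')(G, m) = Add(Add(-5, 1), -3) = Add(-4, -3) = -7)
Function('E')(a, L) = 0 (Function('E')(a, L) = Add(L, Mul(L, -1)) = Add(L, Mul(-1, L)) = 0)
Mul(Mul(-11, Function('E')(6, 9)), Function('n')(-4, 10)) = Mul(Mul(-11, 0), -7) = Mul(0, -7) = 0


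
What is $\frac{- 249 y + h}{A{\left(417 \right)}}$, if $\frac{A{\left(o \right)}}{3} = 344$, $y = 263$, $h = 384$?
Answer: $- \frac{21701}{344} \approx -63.084$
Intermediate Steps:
$A{\left(o \right)} = 1032$ ($A{\left(o \right)} = 3 \cdot 344 = 1032$)
$\frac{- 249 y + h}{A{\left(417 \right)}} = \frac{\left(-249\right) 263 + 384}{1032} = \left(-65487 + 384\right) \frac{1}{1032} = \left(-65103\right) \frac{1}{1032} = - \frac{21701}{344}$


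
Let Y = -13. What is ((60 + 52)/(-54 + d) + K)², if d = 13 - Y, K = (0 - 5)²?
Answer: 441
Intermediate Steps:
K = 25 (K = (-5)² = 25)
d = 26 (d = 13 - 1*(-13) = 13 + 13 = 26)
((60 + 52)/(-54 + d) + K)² = ((60 + 52)/(-54 + 26) + 25)² = (112/(-28) + 25)² = (112*(-1/28) + 25)² = (-4 + 25)² = 21² = 441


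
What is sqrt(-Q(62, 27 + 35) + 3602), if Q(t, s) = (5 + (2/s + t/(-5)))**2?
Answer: sqrt(85233886)/155 ≈ 59.563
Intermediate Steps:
Q(t, s) = (5 + 2/s - t/5)**2 (Q(t, s) = (5 + (2/s + t*(-1/5)))**2 = (5 + (2/s - t/5))**2 = (5 + 2/s - t/5)**2)
sqrt(-Q(62, 27 + 35) + 3602) = sqrt(-(10 + 25*(27 + 35) - 1*(27 + 35)*62)**2/(25*(27 + 35)**2) + 3602) = sqrt(-(10 + 25*62 - 1*62*62)**2/(25*62**2) + 3602) = sqrt(-(10 + 1550 - 3844)**2/(25*3844) + 3602) = sqrt(-(-2284)**2/(25*3844) + 3602) = sqrt(-5216656/(25*3844) + 3602) = sqrt(-1*1304164/24025 + 3602) = sqrt(-1304164/24025 + 3602) = sqrt(85233886/24025) = sqrt(85233886)/155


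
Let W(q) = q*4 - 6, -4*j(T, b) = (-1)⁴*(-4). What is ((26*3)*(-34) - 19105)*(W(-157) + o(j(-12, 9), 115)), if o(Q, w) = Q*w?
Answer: 11291883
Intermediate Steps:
j(T, b) = 1 (j(T, b) = -(-1)⁴*(-4)/4 = -(-4)/4 = -¼*(-4) = 1)
W(q) = -6 + 4*q (W(q) = 4*q - 6 = -6 + 4*q)
((26*3)*(-34) - 19105)*(W(-157) + o(j(-12, 9), 115)) = ((26*3)*(-34) - 19105)*((-6 + 4*(-157)) + 1*115) = (78*(-34) - 19105)*((-6 - 628) + 115) = (-2652 - 19105)*(-634 + 115) = -21757*(-519) = 11291883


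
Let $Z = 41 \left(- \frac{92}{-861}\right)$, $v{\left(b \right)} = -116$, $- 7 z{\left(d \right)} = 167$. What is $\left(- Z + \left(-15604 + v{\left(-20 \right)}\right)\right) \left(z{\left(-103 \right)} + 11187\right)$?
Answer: $- \frac{25803426104}{147} \approx -1.7553 \cdot 10^{8}$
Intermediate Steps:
$z{\left(d \right)} = - \frac{167}{7}$ ($z{\left(d \right)} = \left(- \frac{1}{7}\right) 167 = - \frac{167}{7}$)
$Z = \frac{92}{21}$ ($Z = 41 \left(\left(-92\right) \left(- \frac{1}{861}\right)\right) = 41 \cdot \frac{92}{861} = \frac{92}{21} \approx 4.381$)
$\left(- Z + \left(-15604 + v{\left(-20 \right)}\right)\right) \left(z{\left(-103 \right)} + 11187\right) = \left(\left(-1\right) \frac{92}{21} - 15720\right) \left(- \frac{167}{7} + 11187\right) = \left(- \frac{92}{21} - 15720\right) \frac{78142}{7} = \left(- \frac{330212}{21}\right) \frac{78142}{7} = - \frac{25803426104}{147}$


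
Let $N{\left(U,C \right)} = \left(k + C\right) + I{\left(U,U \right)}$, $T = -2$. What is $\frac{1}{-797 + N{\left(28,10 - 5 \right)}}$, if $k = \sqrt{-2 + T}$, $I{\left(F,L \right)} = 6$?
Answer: $- \frac{393}{308900} - \frac{i}{308900} \approx -0.0012723 - 3.2373 \cdot 10^{-6} i$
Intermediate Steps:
$k = 2 i$ ($k = \sqrt{-2 - 2} = \sqrt{-4} = 2 i \approx 2.0 i$)
$N{\left(U,C \right)} = 6 + C + 2 i$ ($N{\left(U,C \right)} = \left(2 i + C\right) + 6 = \left(C + 2 i\right) + 6 = 6 + C + 2 i$)
$\frac{1}{-797 + N{\left(28,10 - 5 \right)}} = \frac{1}{-797 + \left(6 + \left(10 - 5\right) + 2 i\right)} = \frac{1}{-797 + \left(6 + 5 + 2 i\right)} = \frac{1}{-797 + \left(11 + 2 i\right)} = \frac{1}{-786 + 2 i} = \frac{-786 - 2 i}{617800}$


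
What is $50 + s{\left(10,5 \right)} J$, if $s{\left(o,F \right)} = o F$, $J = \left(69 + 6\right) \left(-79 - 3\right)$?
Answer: $-307450$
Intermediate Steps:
$J = -6150$ ($J = 75 \left(-82\right) = -6150$)
$s{\left(o,F \right)} = F o$
$50 + s{\left(10,5 \right)} J = 50 + 5 \cdot 10 \left(-6150\right) = 50 + 50 \left(-6150\right) = 50 - 307500 = -307450$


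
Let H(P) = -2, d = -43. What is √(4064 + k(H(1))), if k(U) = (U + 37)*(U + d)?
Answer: √2489 ≈ 49.890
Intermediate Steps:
k(U) = (-43 + U)*(37 + U) (k(U) = (U + 37)*(U - 43) = (37 + U)*(-43 + U) = (-43 + U)*(37 + U))
√(4064 + k(H(1))) = √(4064 + (-1591 + (-2)² - 6*(-2))) = √(4064 + (-1591 + 4 + 12)) = √(4064 - 1575) = √2489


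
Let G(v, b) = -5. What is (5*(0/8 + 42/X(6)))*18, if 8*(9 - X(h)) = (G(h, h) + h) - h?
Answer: 4320/11 ≈ 392.73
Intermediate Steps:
X(h) = 77/8 (X(h) = 9 - ((-5 + h) - h)/8 = 9 - ⅛*(-5) = 9 + 5/8 = 77/8)
(5*(0/8 + 42/X(6)))*18 = (5*(0/8 + 42/(77/8)))*18 = (5*(0*(⅛) + 42*(8/77)))*18 = (5*(0 + 48/11))*18 = (5*(48/11))*18 = (240/11)*18 = 4320/11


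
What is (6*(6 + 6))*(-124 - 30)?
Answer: -11088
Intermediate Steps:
(6*(6 + 6))*(-124 - 30) = (6*12)*(-154) = 72*(-154) = -11088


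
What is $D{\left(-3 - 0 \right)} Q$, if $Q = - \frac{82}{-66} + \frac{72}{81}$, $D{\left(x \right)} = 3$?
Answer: $\frac{211}{33} \approx 6.3939$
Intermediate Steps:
$Q = \frac{211}{99}$ ($Q = \left(-82\right) \left(- \frac{1}{66}\right) + 72 \cdot \frac{1}{81} = \frac{41}{33} + \frac{8}{9} = \frac{211}{99} \approx 2.1313$)
$D{\left(-3 - 0 \right)} Q = 3 \cdot \frac{211}{99} = \frac{211}{33}$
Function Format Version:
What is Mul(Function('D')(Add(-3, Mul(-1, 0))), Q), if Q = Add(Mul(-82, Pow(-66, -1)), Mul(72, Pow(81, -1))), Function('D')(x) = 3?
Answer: Rational(211, 33) ≈ 6.3939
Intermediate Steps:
Q = Rational(211, 99) (Q = Add(Mul(-82, Rational(-1, 66)), Mul(72, Rational(1, 81))) = Add(Rational(41, 33), Rational(8, 9)) = Rational(211, 99) ≈ 2.1313)
Mul(Function('D')(Add(-3, Mul(-1, 0))), Q) = Mul(3, Rational(211, 99)) = Rational(211, 33)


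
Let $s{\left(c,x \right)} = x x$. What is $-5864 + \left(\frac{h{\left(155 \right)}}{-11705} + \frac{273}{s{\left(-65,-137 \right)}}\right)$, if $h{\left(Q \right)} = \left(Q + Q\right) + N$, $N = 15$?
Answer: $- \frac{257654355748}{43938229} \approx -5864.0$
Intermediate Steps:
$h{\left(Q \right)} = 15 + 2 Q$ ($h{\left(Q \right)} = \left(Q + Q\right) + 15 = 2 Q + 15 = 15 + 2 Q$)
$s{\left(c,x \right)} = x^{2}$
$-5864 + \left(\frac{h{\left(155 \right)}}{-11705} + \frac{273}{s{\left(-65,-137 \right)}}\right) = -5864 + \left(\frac{15 + 2 \cdot 155}{-11705} + \frac{273}{\left(-137\right)^{2}}\right) = -5864 + \left(\left(15 + 310\right) \left(- \frac{1}{11705}\right) + \frac{273}{18769}\right) = -5864 + \left(325 \left(- \frac{1}{11705}\right) + 273 \cdot \frac{1}{18769}\right) = -5864 + \left(- \frac{65}{2341} + \frac{273}{18769}\right) = -5864 - \frac{580892}{43938229} = - \frac{257654355748}{43938229}$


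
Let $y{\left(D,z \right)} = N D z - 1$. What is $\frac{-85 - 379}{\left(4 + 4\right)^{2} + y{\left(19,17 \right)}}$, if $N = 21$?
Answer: $- \frac{232}{3423} \approx -0.067777$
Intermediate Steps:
$y{\left(D,z \right)} = -1 + 21 D z$ ($y{\left(D,z \right)} = 21 D z - 1 = -1 + 21 D z$)
$\frac{-85 - 379}{\left(4 + 4\right)^{2} + y{\left(19,17 \right)}} = \frac{-85 - 379}{\left(4 + 4\right)^{2} - \left(1 - 6783\right)} = - \frac{464}{8^{2} + \left(-1 + 6783\right)} = - \frac{464}{64 + 6782} = - \frac{464}{6846} = \left(-464\right) \frac{1}{6846} = - \frac{232}{3423}$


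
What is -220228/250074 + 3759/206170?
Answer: -22232189297/25778878290 ≈ -0.86242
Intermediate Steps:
-220228/250074 + 3759/206170 = -220228*1/250074 + 3759*(1/206170) = -110114/125037 + 3759/206170 = -22232189297/25778878290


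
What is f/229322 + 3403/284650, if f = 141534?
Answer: 20534017933/32638253650 ≈ 0.62914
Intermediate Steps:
f/229322 + 3403/284650 = 141534/229322 + 3403/284650 = 141534*(1/229322) + 3403*(1/284650) = 70767/114661 + 3403/284650 = 20534017933/32638253650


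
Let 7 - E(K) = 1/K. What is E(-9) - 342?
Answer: -3014/9 ≈ -334.89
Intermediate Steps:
E(K) = 7 - 1/K
E(-9) - 342 = (7 - 1/(-9)) - 342 = (7 - 1*(-⅑)) - 342 = (7 + ⅑) - 342 = 64/9 - 342 = -3014/9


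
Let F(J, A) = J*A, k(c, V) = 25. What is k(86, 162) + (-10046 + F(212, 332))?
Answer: 60363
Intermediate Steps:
F(J, A) = A*J
k(86, 162) + (-10046 + F(212, 332)) = 25 + (-10046 + 332*212) = 25 + (-10046 + 70384) = 25 + 60338 = 60363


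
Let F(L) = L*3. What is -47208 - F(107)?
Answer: -47529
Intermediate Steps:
F(L) = 3*L
-47208 - F(107) = -47208 - 3*107 = -47208 - 1*321 = -47208 - 321 = -47529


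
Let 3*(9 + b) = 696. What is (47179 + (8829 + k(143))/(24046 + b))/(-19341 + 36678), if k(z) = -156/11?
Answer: 12594955624/4628268183 ≈ 2.7213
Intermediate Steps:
k(z) = -156/11 (k(z) = -156*1/11 = -156/11)
b = 223 (b = -9 + (⅓)*696 = -9 + 232 = 223)
(47179 + (8829 + k(143))/(24046 + b))/(-19341 + 36678) = (47179 + (8829 - 156/11)/(24046 + 223))/(-19341 + 36678) = (47179 + (96963/11)/24269)/17337 = (47179 + (96963/11)*(1/24269))*(1/17337) = (47179 + 96963/266959)*(1/17337) = (12594955624/266959)*(1/17337) = 12594955624/4628268183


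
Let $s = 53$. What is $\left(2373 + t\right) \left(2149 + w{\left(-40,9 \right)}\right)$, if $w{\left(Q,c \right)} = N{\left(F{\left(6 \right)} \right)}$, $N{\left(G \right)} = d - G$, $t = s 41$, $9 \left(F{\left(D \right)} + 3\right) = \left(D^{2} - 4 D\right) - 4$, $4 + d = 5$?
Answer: $\frac{88051474}{9} \approx 9.7835 \cdot 10^{6}$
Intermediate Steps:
$d = 1$ ($d = -4 + 5 = 1$)
$F{\left(D \right)} = - \frac{31}{9} - \frac{4 D}{9} + \frac{D^{2}}{9}$ ($F{\left(D \right)} = -3 + \frac{\left(D^{2} - 4 D\right) - 4}{9} = -3 + \frac{-4 + D^{2} - 4 D}{9} = -3 - \left(\frac{4}{9} - \frac{D^{2}}{9} + \frac{4 D}{9}\right) = - \frac{31}{9} - \frac{4 D}{9} + \frac{D^{2}}{9}$)
$t = 2173$ ($t = 53 \cdot 41 = 2173$)
$N{\left(G \right)} = 1 - G$
$w{\left(Q,c \right)} = \frac{28}{9}$ ($w{\left(Q,c \right)} = 1 - \left(- \frac{31}{9} - \frac{8}{3} + \frac{6^{2}}{9}\right) = 1 - \left(- \frac{31}{9} - \frac{8}{3} + \frac{1}{9} \cdot 36\right) = 1 - \left(- \frac{31}{9} - \frac{8}{3} + 4\right) = 1 - - \frac{19}{9} = 1 + \frac{19}{9} = \frac{28}{9}$)
$\left(2373 + t\right) \left(2149 + w{\left(-40,9 \right)}\right) = \left(2373 + 2173\right) \left(2149 + \frac{28}{9}\right) = 4546 \cdot \frac{19369}{9} = \frac{88051474}{9}$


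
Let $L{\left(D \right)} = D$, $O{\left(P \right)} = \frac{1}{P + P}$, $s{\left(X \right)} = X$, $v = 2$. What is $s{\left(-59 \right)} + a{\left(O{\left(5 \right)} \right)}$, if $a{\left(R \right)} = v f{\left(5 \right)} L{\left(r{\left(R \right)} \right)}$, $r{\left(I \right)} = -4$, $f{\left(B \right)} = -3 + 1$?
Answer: $-43$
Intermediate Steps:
$f{\left(B \right)} = -2$
$O{\left(P \right)} = \frac{1}{2 P}$
$a{\left(R \right)} = 16$ ($a{\left(R \right)} = 2 \left(-2\right) \left(-4\right) = \left(-4\right) \left(-4\right) = 16$)
$s{\left(-59 \right)} + a{\left(O{\left(5 \right)} \right)} = -59 + 16 = -43$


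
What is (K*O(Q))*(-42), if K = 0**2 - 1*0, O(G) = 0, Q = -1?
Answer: 0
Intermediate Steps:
K = 0 (K = 0 + 0 = 0)
(K*O(Q))*(-42) = (0*0)*(-42) = 0*(-42) = 0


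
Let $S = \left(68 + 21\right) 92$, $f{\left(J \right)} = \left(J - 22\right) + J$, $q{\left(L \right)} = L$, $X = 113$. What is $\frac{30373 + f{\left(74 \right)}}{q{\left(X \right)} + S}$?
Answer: $\frac{30499}{8301} \approx 3.6741$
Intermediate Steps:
$f{\left(J \right)} = -22 + 2 J$ ($f{\left(J \right)} = \left(-22 + J\right) + J = -22 + 2 J$)
$S = 8188$ ($S = 89 \cdot 92 = 8188$)
$\frac{30373 + f{\left(74 \right)}}{q{\left(X \right)} + S} = \frac{30373 + \left(-22 + 2 \cdot 74\right)}{113 + 8188} = \frac{30373 + \left(-22 + 148\right)}{8301} = \left(30373 + 126\right) \frac{1}{8301} = 30499 \cdot \frac{1}{8301} = \frac{30499}{8301}$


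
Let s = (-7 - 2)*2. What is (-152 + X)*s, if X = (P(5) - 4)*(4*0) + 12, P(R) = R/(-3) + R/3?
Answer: 2520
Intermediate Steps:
P(R) = 0 (P(R) = R*(-⅓) + R*(⅓) = -R/3 + R/3 = 0)
s = -18 (s = -9*2 = -18)
X = 12 (X = (0 - 4)*(4*0) + 12 = -4*0 + 12 = 0 + 12 = 12)
(-152 + X)*s = (-152 + 12)*(-18) = -140*(-18) = 2520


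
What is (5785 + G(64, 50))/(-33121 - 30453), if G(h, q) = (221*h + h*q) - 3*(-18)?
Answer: -97/266 ≈ -0.36466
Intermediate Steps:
G(h, q) = 54 + 221*h + h*q (G(h, q) = (221*h + h*q) + 54 = 54 + 221*h + h*q)
(5785 + G(64, 50))/(-33121 - 30453) = (5785 + (54 + 221*64 + 64*50))/(-33121 - 30453) = (5785 + (54 + 14144 + 3200))/(-63574) = (5785 + 17398)*(-1/63574) = 23183*(-1/63574) = -97/266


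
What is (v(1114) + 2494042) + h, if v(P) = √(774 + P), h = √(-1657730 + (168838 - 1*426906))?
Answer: 2494042 + 4*√118 + 29*I*√2278 ≈ 2.4941e+6 + 1384.1*I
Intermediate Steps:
h = 29*I*√2278 (h = √(-1657730 + (168838 - 426906)) = √(-1657730 - 258068) = √(-1915798) = 29*I*√2278 ≈ 1384.1*I)
(v(1114) + 2494042) + h = (√(774 + 1114) + 2494042) + 29*I*√2278 = (√1888 + 2494042) + 29*I*√2278 = (4*√118 + 2494042) + 29*I*√2278 = (2494042 + 4*√118) + 29*I*√2278 = 2494042 + 4*√118 + 29*I*√2278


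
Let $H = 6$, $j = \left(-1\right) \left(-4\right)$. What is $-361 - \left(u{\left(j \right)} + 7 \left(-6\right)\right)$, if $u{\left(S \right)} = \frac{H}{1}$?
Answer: $-325$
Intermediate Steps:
$j = 4$
$u{\left(S \right)} = 6$ ($u{\left(S \right)} = \frac{6}{1} = 6 \cdot 1 = 6$)
$-361 - \left(u{\left(j \right)} + 7 \left(-6\right)\right) = -361 - \left(6 + 7 \left(-6\right)\right) = -361 - \left(6 - 42\right) = -361 - -36 = -361 + 36 = -325$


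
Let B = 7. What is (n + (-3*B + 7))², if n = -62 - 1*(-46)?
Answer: 900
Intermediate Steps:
n = -16 (n = -62 + 46 = -16)
(n + (-3*B + 7))² = (-16 + (-3*7 + 7))² = (-16 + (-21 + 7))² = (-16 - 14)² = (-30)² = 900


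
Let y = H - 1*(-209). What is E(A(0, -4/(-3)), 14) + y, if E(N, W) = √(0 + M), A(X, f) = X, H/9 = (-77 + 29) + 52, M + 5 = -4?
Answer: 245 + 3*I ≈ 245.0 + 3.0*I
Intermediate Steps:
M = -9 (M = -5 - 4 = -9)
H = 36 (H = 9*((-77 + 29) + 52) = 9*(-48 + 52) = 9*4 = 36)
E(N, W) = 3*I (E(N, W) = √(0 - 9) = √(-9) = 3*I)
y = 245 (y = 36 - 1*(-209) = 36 + 209 = 245)
E(A(0, -4/(-3)), 14) + y = 3*I + 245 = 245 + 3*I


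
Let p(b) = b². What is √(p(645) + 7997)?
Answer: √424022 ≈ 651.17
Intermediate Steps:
√(p(645) + 7997) = √(645² + 7997) = √(416025 + 7997) = √424022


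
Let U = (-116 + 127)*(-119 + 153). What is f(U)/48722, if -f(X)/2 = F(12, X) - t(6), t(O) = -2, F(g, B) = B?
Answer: -376/24361 ≈ -0.015435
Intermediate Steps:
U = 374 (U = 11*34 = 374)
f(X) = -4 - 2*X (f(X) = -2*(X - 1*(-2)) = -2*(X + 2) = -2*(2 + X) = -4 - 2*X)
f(U)/48722 = (-4 - 2*374)/48722 = (-4 - 748)*(1/48722) = -752*1/48722 = -376/24361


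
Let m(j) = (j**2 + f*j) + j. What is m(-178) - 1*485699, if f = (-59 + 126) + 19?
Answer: -469501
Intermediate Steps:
f = 86 (f = 67 + 19 = 86)
m(j) = j**2 + 87*j (m(j) = (j**2 + 86*j) + j = j**2 + 87*j)
m(-178) - 1*485699 = -178*(87 - 178) - 1*485699 = -178*(-91) - 485699 = 16198 - 485699 = -469501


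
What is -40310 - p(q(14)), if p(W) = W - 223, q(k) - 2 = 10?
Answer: -40099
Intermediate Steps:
q(k) = 12 (q(k) = 2 + 10 = 12)
p(W) = -223 + W
-40310 - p(q(14)) = -40310 - (-223 + 12) = -40310 - 1*(-211) = -40310 + 211 = -40099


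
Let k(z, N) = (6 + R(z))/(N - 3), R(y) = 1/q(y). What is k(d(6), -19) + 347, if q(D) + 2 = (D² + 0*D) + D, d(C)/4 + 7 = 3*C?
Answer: 1371653/3956 ≈ 346.73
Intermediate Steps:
d(C) = -28 + 12*C (d(C) = -28 + 4*(3*C) = -28 + 12*C)
q(D) = -2 + D + D² (q(D) = -2 + ((D² + 0*D) + D) = -2 + ((D² + 0) + D) = -2 + (D² + D) = -2 + (D + D²) = -2 + D + D²)
R(y) = 1/(-2 + y + y²)
k(z, N) = (6 + 1/(-2 + z + z²))/(-3 + N) (k(z, N) = (6 + 1/(-2 + z + z²))/(N - 3) = (6 + 1/(-2 + z + z²))/(-3 + N))
k(d(6), -19) + 347 = (-11 + 6*(-28 + 12*6) + 6*(-28 + 12*6)²)/((-3 - 19)*(-2 + (-28 + 12*6) + (-28 + 12*6)²)) + 347 = (-11 + 6*(-28 + 72) + 6*(-28 + 72)²)/((-22)*(-2 + (-28 + 72) + (-28 + 72)²)) + 347 = -(-11 + 6*44 + 6*44²)/(22*(-2 + 44 + 44²)) + 347 = -(-11 + 264 + 6*1936)/(22*(-2 + 44 + 1936)) + 347 = -1/22*(-11 + 264 + 11616)/1978 + 347 = -1/22*1/1978*11869 + 347 = -1079/3956 + 347 = 1371653/3956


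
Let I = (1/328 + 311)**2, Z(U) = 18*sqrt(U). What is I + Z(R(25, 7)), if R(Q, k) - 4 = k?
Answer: 10405836081/107584 + 18*sqrt(11) ≈ 96783.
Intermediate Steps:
R(Q, k) = 4 + k
I = 10405836081/107584 (I = (1/328 + 311)**2 = (102009/328)**2 = 10405836081/107584 ≈ 96723.)
I + Z(R(25, 7)) = 10405836081/107584 + 18*sqrt(4 + 7) = 10405836081/107584 + 18*sqrt(11)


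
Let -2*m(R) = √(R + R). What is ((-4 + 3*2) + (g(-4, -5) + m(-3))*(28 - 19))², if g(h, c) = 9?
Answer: 13535/2 - 747*I*√6 ≈ 6767.5 - 1829.8*I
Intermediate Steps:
m(R) = -√2*√R/2 (m(R) = -√(R + R)/2 = -√2*√R/2)
((-4 + 3*2) + (g(-4, -5) + m(-3))*(28 - 19))² = ((-4 + 3*2) + (9 - √2*√(-3)/2)*(28 - 19))² = ((-4 + 6) + (9 - √2*I*√3/2)*9)² = (2 + (9 - I*√6/2)*9)² = (2 + (81 - 9*I*√6/2))² = (83 - 9*I*√6/2)²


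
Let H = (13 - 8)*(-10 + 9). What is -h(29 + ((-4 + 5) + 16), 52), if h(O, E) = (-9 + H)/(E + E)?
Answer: 7/52 ≈ 0.13462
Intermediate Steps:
H = -5 (H = 5*(-1) = -5)
h(O, E) = -7/E (h(O, E) = (-9 - 5)/(E + E) = -14*1/(2*E) = -7/E)
-h(29 + ((-4 + 5) + 16), 52) = -(-7)/52 = -1*(-7/52) = 7/52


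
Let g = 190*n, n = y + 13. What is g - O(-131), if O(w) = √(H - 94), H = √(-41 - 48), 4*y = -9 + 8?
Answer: 4845/2 - √(-94 + I*√89) ≈ 2422.0 - 9.7075*I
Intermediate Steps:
y = -¼ (y = (-9 + 8)/4 = (¼)*(-1) = -¼ ≈ -0.25000)
H = I*√89 (H = √(-89) = I*√89 ≈ 9.434*I)
n = 51/4 (n = -¼ + 13 = 51/4 ≈ 12.750)
g = 4845/2 (g = 190*(51/4) = 4845/2 ≈ 2422.5)
O(w) = √(-94 + I*√89) (O(w) = √(I*√89 - 94) = √(-94 + I*√89))
g - O(-131) = 4845/2 - √(-94 + I*√89)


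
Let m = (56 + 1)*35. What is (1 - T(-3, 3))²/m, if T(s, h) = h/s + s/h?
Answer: 3/665 ≈ 0.0045113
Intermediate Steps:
m = 1995 (m = 57*35 = 1995)
(1 - T(-3, 3))²/m = (1 - (3/(-3) - 3/3))²/1995 = (1 - (3*(-⅓) - 3*⅓))²*(1/1995) = (1 - (-1 - 1))²*(1/1995) = (1 - 1*(-2))²*(1/1995) = (1 + 2)²*(1/1995) = 3²*(1/1995) = 9*(1/1995) = 3/665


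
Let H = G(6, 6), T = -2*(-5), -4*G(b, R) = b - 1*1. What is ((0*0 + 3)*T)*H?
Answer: -75/2 ≈ -37.500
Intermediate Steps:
G(b, R) = ¼ - b/4 (G(b, R) = -(b - 1*1)/4 = -(b - 1)/4 = -(-1 + b)/4 = ¼ - b/4)
T = 10
H = -5/4 (H = ¼ - ¼*6 = ¼ - 3/2 = -5/4 ≈ -1.2500)
((0*0 + 3)*T)*H = ((0*0 + 3)*10)*(-5/4) = ((0 + 3)*10)*(-5/4) = (3*10)*(-5/4) = 30*(-5/4) = -75/2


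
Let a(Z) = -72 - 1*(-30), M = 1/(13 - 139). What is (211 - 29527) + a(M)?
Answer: -29358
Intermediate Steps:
M = -1/126 (M = 1/(-126) = -1/126 ≈ -0.0079365)
a(Z) = -42 (a(Z) = -72 + 30 = -42)
(211 - 29527) + a(M) = (211 - 29527) - 42 = -29316 - 42 = -29358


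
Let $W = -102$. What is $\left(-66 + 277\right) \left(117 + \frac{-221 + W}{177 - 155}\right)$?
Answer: $\frac{474961}{22} \approx 21589.0$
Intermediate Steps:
$\left(-66 + 277\right) \left(117 + \frac{-221 + W}{177 - 155}\right) = \left(-66 + 277\right) \left(117 + \frac{-221 - 102}{177 - 155}\right) = 211 \left(117 - \frac{323}{22}\right) = 211 \cdot \frac{2251}{22} = \frac{474961}{22}$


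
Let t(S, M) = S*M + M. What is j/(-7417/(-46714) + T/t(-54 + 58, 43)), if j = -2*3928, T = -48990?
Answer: 15780362912/457384841 ≈ 34.501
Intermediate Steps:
t(S, M) = M + M*S (t(S, M) = M*S + M = M + M*S)
j = -7856
j/(-7417/(-46714) + T/t(-54 + 58, 43)) = -7856/(-7417/(-46714) - 48990*1/(43*(1 + (-54 + 58)))) = -7856/(-7417*(-1/46714) - 48990*1/(43*(1 + 4))) = -7856/(7417/46714 - 48990/(43*5)) = -7856/(7417/46714 - 48990/215) = -7856/(7417/46714 - 48990*1/215) = -7856/(7417/46714 - 9798/43) = -7856/(-457384841/2008702) = -7856*(-2008702/457384841) = 15780362912/457384841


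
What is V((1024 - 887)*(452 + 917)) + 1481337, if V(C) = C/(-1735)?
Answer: 2569932142/1735 ≈ 1.4812e+6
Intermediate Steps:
V(C) = -C/1735 (V(C) = C*(-1/1735) = -C/1735)
V((1024 - 887)*(452 + 917)) + 1481337 = -(1024 - 887)*(452 + 917)/1735 + 1481337 = -137*1369/1735 + 1481337 = -1/1735*187553 + 1481337 = -187553/1735 + 1481337 = 2569932142/1735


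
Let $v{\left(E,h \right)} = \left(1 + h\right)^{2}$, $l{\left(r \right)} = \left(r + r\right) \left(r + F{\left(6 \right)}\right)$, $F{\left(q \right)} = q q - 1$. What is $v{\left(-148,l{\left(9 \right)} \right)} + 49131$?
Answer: $677980$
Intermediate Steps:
$F{\left(q \right)} = -1 + q^{2}$ ($F{\left(q \right)} = q^{2} - 1 = -1 + q^{2}$)
$l{\left(r \right)} = 2 r \left(35 + r\right)$ ($l{\left(r \right)} = \left(r + r\right) \left(r - \left(1 - 6^{2}\right)\right) = 2 r \left(r + \left(-1 + 36\right)\right) = 2 r \left(r + 35\right) = 2 r \left(35 + r\right)$)
$v{\left(-148,l{\left(9 \right)} \right)} + 49131 = \left(1 + 2 \cdot 9 \left(35 + 9\right)\right)^{2} + 49131 = \left(1 + 2 \cdot 9 \cdot 44\right)^{2} + 49131 = \left(1 + 792\right)^{2} + 49131 = 793^{2} + 49131 = 628849 + 49131 = 677980$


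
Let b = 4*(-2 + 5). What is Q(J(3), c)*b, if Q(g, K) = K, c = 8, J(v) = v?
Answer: 96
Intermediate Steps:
b = 12 (b = 4*3 = 12)
Q(J(3), c)*b = 8*12 = 96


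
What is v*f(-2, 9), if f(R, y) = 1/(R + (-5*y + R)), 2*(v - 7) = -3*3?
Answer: -5/98 ≈ -0.051020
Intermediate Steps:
v = 5/2 (v = 7 + (-3*3)/2 = 7 + (1/2)*(-9) = 7 - 9/2 = 5/2 ≈ 2.5000)
f(R, y) = 1/(-5*y + 2*R) (f(R, y) = 1/(R + (R - 5*y)) = 1/(-5*y + 2*R))
v*f(-2, 9) = 5/(2*(-5*9 + 2*(-2))) = 5/(2*(-45 - 4)) = (5/2)/(-49) = (5/2)*(-1/49) = -5/98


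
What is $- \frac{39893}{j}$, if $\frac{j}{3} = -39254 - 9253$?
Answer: $\frac{39893}{145521} \approx 0.27414$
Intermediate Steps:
$j = -145521$ ($j = 3 \left(-39254 - 9253\right) = 3 \left(-48507\right) = -145521$)
$- \frac{39893}{j} = - \frac{39893}{-145521} = \left(-39893\right) \left(- \frac{1}{145521}\right) = \frac{39893}{145521}$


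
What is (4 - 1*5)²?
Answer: 1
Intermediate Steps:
(4 - 1*5)² = (4 - 5)² = (-1)² = 1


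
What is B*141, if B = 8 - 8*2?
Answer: -1128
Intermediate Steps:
B = -8 (B = 8 - 16 = -8)
B*141 = -8*141 = -1128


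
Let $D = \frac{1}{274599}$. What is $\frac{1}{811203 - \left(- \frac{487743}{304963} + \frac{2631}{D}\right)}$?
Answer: $- \frac{304963}{220079221767915} \approx -1.3857 \cdot 10^{-9}$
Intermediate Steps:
$D = \frac{1}{274599} \approx 3.6417 \cdot 10^{-6}$
$\frac{1}{811203 - \left(- \frac{487743}{304963} + \frac{2631}{D}\right)} = \frac{1}{811203 - \left(722469969 - \frac{487743}{304963}\right)} = \frac{1}{811203 - \frac{220326608668404}{304963}} = \frac{1}{- \frac{220079221767915}{304963}} = - \frac{304963}{220079221767915}$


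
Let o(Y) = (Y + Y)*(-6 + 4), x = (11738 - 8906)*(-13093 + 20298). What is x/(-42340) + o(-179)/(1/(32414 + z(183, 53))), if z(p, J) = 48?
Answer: 49203970436/2117 ≈ 2.3242e+7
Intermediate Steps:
x = 20404560 (x = 2832*7205 = 20404560)
o(Y) = -4*Y (o(Y) = (2*Y)*(-2) = -4*Y)
x/(-42340) + o(-179)/(1/(32414 + z(183, 53))) = 20404560/(-42340) + (-4*(-179))/(1/(32414 + 48)) = 20404560*(-1/42340) + 716/(1/32462) = -1020228/2117 + 716/(1/32462) = -1020228/2117 + 716*32462 = -1020228/2117 + 23242792 = 49203970436/2117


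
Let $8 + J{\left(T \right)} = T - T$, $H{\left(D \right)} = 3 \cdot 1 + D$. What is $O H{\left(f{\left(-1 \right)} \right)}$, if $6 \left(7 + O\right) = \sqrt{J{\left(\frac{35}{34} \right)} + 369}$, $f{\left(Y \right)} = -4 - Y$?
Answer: $0$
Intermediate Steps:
$H{\left(D \right)} = 3 + D$
$J{\left(T \right)} = -8$ ($J{\left(T \right)} = -8 + \left(T - T\right) = -8 + 0 = -8$)
$O = - \frac{23}{6}$ ($O = -7 + \frac{\sqrt{-8 + 369}}{6} = -7 + \frac{\sqrt{361}}{6} = -7 + \frac{1}{6} \cdot 19 = -7 + \frac{19}{6} = - \frac{23}{6} \approx -3.8333$)
$O H{\left(f{\left(-1 \right)} \right)} = - \frac{23 \left(3 - 3\right)}{6} = \left(- \frac{23}{6}\right) 0 = 0$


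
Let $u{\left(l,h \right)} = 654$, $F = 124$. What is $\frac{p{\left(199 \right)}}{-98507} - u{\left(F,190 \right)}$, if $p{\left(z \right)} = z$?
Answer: $- \frac{64423777}{98507} \approx -654.0$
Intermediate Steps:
$\frac{p{\left(199 \right)}}{-98507} - u{\left(F,190 \right)} = \frac{199}{-98507} - 654 = 199 \left(- \frac{1}{98507}\right) - 654 = - \frac{199}{98507} - 654 = - \frac{64423777}{98507}$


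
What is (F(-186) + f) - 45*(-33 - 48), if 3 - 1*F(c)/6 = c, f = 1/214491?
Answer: 1025052490/214491 ≈ 4779.0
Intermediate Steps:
f = 1/214491 ≈ 4.6622e-6
F(c) = 18 - 6*c
(F(-186) + f) - 45*(-33 - 48) = ((18 - 6*(-186)) + 1/214491) - 45*(-33 - 48) = ((18 + 1116) + 1/214491) - 45*(-81) = (1134 + 1/214491) + 3645 = 243232795/214491 + 3645 = 1025052490/214491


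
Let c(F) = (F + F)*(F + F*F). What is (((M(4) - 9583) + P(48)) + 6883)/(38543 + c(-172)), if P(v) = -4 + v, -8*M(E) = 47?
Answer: 4259/16126696 ≈ 0.00026410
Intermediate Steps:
M(E) = -47/8 (M(E) = -1/8*47 = -47/8)
c(F) = 2*F*(F + F**2) (c(F) = (2*F)*(F + F**2) = 2*F*(F + F**2))
(((M(4) - 9583) + P(48)) + 6883)/(38543 + c(-172)) = (((-47/8 - 9583) + (-4 + 48)) + 6883)/(38543 + 2*(-172)**2*(1 - 172)) = ((-76711/8 + 44) + 6883)/(38543 + 2*29584*(-171)) = (-76359/8 + 6883)/(38543 - 10117728) = -21295/8/(-10079185) = -21295/8*(-1/10079185) = 4259/16126696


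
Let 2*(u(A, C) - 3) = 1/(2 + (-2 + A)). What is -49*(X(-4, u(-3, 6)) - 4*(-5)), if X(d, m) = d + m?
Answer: -5537/6 ≈ -922.83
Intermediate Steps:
u(A, C) = 3 + 1/(2*A) (u(A, C) = 3 + 1/(2*(2 + (-2 + A))) = 3 + 1/(2*A))
-49*(X(-4, u(-3, 6)) - 4*(-5)) = -49*((-4 + (3 + (1/2)/(-3))) - 4*(-5)) = -49*((-4 + (3 + (1/2)*(-1/3))) + 20) = -49*((-4 + (3 - 1/6)) + 20) = -49*((-4 + 17/6) + 20) = -49*(-7/6 + 20) = -49*113/6 = -5537/6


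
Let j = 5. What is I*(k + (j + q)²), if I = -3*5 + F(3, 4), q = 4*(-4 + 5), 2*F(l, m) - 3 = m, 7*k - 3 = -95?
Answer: -10925/14 ≈ -780.36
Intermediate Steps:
k = -92/7 (k = 3/7 + (⅐)*(-95) = 3/7 - 95/7 = -92/7 ≈ -13.143)
F(l, m) = 3/2 + m/2
q = 4 (q = 4*1 = 4)
I = -23/2 (I = -3*5 + (3/2 + (½)*4) = -15 + (3/2 + 2) = -15 + 7/2 = -23/2 ≈ -11.500)
I*(k + (j + q)²) = -23*(-92/7 + (5 + 4)²)/2 = -23*(-92/7 + 9²)/2 = -23*(-92/7 + 81)/2 = -23/2*475/7 = -10925/14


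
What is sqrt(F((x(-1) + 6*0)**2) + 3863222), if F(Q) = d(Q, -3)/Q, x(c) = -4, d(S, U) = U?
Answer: sqrt(61811549)/4 ≈ 1965.5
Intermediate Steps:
F(Q) = -3/Q
sqrt(F((x(-1) + 6*0)**2) + 3863222) = sqrt(-3/(-4 + 6*0)**2 + 3863222) = sqrt(-3/(-4 + 0)**2 + 3863222) = sqrt(-3/((-4)**2) + 3863222) = sqrt(-3/16 + 3863222) = sqrt(61811549/16) = sqrt(61811549)/4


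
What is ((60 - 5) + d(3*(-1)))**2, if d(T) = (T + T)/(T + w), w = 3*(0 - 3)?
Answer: 12321/4 ≈ 3080.3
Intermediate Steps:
w = -9 (w = 3*(-3) = -9)
d(T) = 2*T/(-9 + T) (d(T) = (T + T)/(T - 9) = (2*T)/(-9 + T) = 2*T/(-9 + T))
((60 - 5) + d(3*(-1)))**2 = ((60 - 5) + 2*(3*(-1))/(-9 + 3*(-1)))**2 = (55 + 2*(-3)/(-9 - 3))**2 = (55 + 2*(-3)/(-12))**2 = (55 + 2*(-3)*(-1/12))**2 = (55 + 1/2)**2 = (111/2)**2 = 12321/4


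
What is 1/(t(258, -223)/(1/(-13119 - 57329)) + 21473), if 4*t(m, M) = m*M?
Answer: 1/1013310281 ≈ 9.8686e-10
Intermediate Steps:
t(m, M) = M*m/4 (t(m, M) = (m*M)/4 = (M*m)/4 = M*m/4)
1/(t(258, -223)/(1/(-13119 - 57329)) + 21473) = 1/(((¼)*(-223)*258)/(1/(-13119 - 57329)) + 21473) = 1/(-28767/(2*(1/(-70448))) + 21473) = 1/(-28767/(2*(-1/70448)) + 21473) = 1/(-28767/2*(-70448) + 21473) = 1/(1013288808 + 21473) = 1/1013310281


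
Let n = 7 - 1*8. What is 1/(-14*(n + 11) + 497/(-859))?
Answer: -859/120757 ≈ -0.0071135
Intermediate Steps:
n = -1 (n = 7 - 8 = -1)
1/(-14*(n + 11) + 497/(-859)) = 1/(-14*(-1 + 11) + 497/(-859)) = 1/(-14*10 + 497*(-1/859)) = 1/(-140 - 497/859) = 1/(-120757/859) = -859/120757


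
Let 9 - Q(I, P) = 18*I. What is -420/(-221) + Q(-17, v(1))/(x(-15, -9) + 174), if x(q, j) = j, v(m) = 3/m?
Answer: 9261/2431 ≈ 3.8095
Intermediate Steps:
Q(I, P) = 9 - 18*I
-420/(-221) + Q(-17, v(1))/(x(-15, -9) + 174) = -420/(-221) + (9 - 18*(-17))/(-9 + 174) = -420*(-1/221) + (9 + 306)/165 = 420/221 + 315*(1/165) = 420/221 + 21/11 = 9261/2431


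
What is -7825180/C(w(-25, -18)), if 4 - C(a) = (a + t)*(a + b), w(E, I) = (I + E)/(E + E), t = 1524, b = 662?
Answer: 19562950000/2526911749 ≈ 7.7418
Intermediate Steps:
w(E, I) = (E + I)/(2*E) (w(E, I) = (E + I)/((2*E)) = (E + I)*(1/(2*E)) = (E + I)/(2*E))
C(a) = 4 - (662 + a)*(1524 + a) (C(a) = 4 - (a + 1524)*(a + 662) = 4 - (1524 + a)*(662 + a) = 4 - (662 + a)*(1524 + a))
-7825180/C(w(-25, -18)) = -7825180/(-1008884 - ((½)*(-25 - 18)/(-25))² - 1093*(-25 - 18)/(-25)) = -7825180/(-1008884 - ((½)*(-1/25)*(-43))² - 1093*(-1)*(-43)/25) = -7825180/(-1008884 - (43/50)² - 2186*43/50) = -7825180/(-1008884 - 1*1849/2500 - 46999/25) = -7825180/(-1008884 - 1849/2500 - 46999/25) = -7825180/(-2526911749/2500) = -7825180*(-2500/2526911749) = 19562950000/2526911749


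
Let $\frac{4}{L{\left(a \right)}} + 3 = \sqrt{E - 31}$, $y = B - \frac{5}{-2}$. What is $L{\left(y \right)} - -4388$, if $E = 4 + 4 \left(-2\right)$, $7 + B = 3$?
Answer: $\frac{48265}{11} - \frac{i \sqrt{35}}{11} \approx 4387.7 - 0.53783 i$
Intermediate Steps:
$B = -4$ ($B = -7 + 3 = -4$)
$E = -4$ ($E = 4 - 8 = -4$)
$y = - \frac{3}{2}$ ($y = -4 - \frac{5}{-2} = -4 - - \frac{5}{2} = -4 + \frac{5}{2} = - \frac{3}{2} \approx -1.5$)
$L{\left(a \right)} = \frac{4}{-3 + i \sqrt{35}}$ ($L{\left(a \right)} = \frac{4}{-3 + \sqrt{-4 - 31}} = \frac{4}{-3 + \sqrt{-35}} = \frac{4}{-3 + i \sqrt{35}}$)
$L{\left(y \right)} - -4388 = \left(- \frac{3}{11} - \frac{i \sqrt{35}}{11}\right) - -4388 = \left(- \frac{3}{11} - \frac{i \sqrt{35}}{11}\right) + 4388 = \frac{48265}{11} - \frac{i \sqrt{35}}{11}$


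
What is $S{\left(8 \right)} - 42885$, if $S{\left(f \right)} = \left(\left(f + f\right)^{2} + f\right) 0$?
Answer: $-42885$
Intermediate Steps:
$S{\left(f \right)} = 0$ ($S{\left(f \right)} = \left(\left(2 f\right)^{2} + f\right) 0 = \left(4 f^{2} + f\right) 0 = \left(f + 4 f^{2}\right) 0 = 0$)
$S{\left(8 \right)} - 42885 = 0 - 42885 = -42885$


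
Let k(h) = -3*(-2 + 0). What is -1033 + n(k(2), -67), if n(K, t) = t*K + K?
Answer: -1429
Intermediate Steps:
k(h) = 6 (k(h) = -3*(-2) = 6)
n(K, t) = K + K*t (n(K, t) = K*t + K = K + K*t)
-1033 + n(k(2), -67) = -1033 + 6*(1 - 67) = -1033 + 6*(-66) = -1033 - 396 = -1429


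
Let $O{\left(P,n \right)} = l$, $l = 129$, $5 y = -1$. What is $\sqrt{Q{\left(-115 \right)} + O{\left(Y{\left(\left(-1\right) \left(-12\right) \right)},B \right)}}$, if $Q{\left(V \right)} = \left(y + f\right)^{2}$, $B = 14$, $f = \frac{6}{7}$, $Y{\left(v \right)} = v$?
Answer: $\frac{\sqrt{158554}}{35} \approx 11.377$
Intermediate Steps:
$y = - \frac{1}{5}$ ($y = \frac{1}{5} \left(-1\right) = - \frac{1}{5} \approx -0.2$)
$f = \frac{6}{7}$ ($f = 6 \cdot \frac{1}{7} = \frac{6}{7} \approx 0.85714$)
$O{\left(P,n \right)} = 129$
$Q{\left(V \right)} = \frac{529}{1225}$ ($Q{\left(V \right)} = \left(- \frac{1}{5} + \frac{6}{7}\right)^{2} = \left(\frac{23}{35}\right)^{2} = \frac{529}{1225}$)
$\sqrt{Q{\left(-115 \right)} + O{\left(Y{\left(\left(-1\right) \left(-12\right) \right)},B \right)}} = \sqrt{\frac{529}{1225} + 129} = \sqrt{\frac{158554}{1225}} = \frac{\sqrt{158554}}{35}$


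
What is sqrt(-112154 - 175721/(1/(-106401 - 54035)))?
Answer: sqrt(28191862202) ≈ 1.6790e+5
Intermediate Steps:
sqrt(-112154 - 175721/(1/(-106401 - 54035))) = sqrt(-112154 - 175721/(1/(-160436))) = sqrt(-112154 - 175721/(-1/160436)) = sqrt(-112154 - 175721*(-160436)) = sqrt(-112154 + 28191974356) = sqrt(28191862202)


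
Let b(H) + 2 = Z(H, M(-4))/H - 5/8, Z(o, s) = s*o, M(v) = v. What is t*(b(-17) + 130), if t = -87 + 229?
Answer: 70077/4 ≈ 17519.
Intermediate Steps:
t = 142
Z(o, s) = o*s
b(H) = -53/8 (b(H) = -2 + ((H*(-4))/H - 5/8) = -2 + ((-4*H)/H - 5*1/8) = -2 + (-4 - 5/8) = -2 - 37/8 = -53/8)
t*(b(-17) + 130) = 142*(-53/8 + 130) = 142*(987/8) = 70077/4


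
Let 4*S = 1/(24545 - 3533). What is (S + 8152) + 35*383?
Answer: 1811822737/84048 ≈ 21557.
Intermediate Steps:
S = 1/84048 (S = 1/(4*(24545 - 3533)) = (1/4)/21012 = (1/4)*(1/21012) = 1/84048 ≈ 1.1898e-5)
(S + 8152) + 35*383 = (1/84048 + 8152) + 35*383 = 685159297/84048 + 13405 = 1811822737/84048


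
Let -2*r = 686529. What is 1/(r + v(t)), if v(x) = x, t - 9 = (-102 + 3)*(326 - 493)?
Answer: -2/653445 ≈ -3.0607e-6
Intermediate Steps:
r = -686529/2 (r = -½*686529 = -686529/2 ≈ -3.4326e+5)
t = 16542 (t = 9 + (-102 + 3)*(326 - 493) = 9 - 99*(-167) = 9 + 16533 = 16542)
1/(r + v(t)) = 1/(-686529/2 + 16542) = 1/(-653445/2) = -2/653445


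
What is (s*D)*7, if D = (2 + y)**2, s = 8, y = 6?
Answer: 3584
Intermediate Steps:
D = 64 (D = (2 + 6)**2 = 8**2 = 64)
(s*D)*7 = (8*64)*7 = 512*7 = 3584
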